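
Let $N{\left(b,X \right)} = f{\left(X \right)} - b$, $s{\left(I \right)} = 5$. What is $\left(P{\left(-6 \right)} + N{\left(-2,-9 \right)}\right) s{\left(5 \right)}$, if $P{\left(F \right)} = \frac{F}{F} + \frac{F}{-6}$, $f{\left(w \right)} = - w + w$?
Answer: $20$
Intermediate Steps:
$f{\left(w \right)} = 0$
$P{\left(F \right)} = 1 - \frac{F}{6}$ ($P{\left(F \right)} = 1 + F \left(- \frac{1}{6}\right) = 1 - \frac{F}{6}$)
$N{\left(b,X \right)} = - b$ ($N{\left(b,X \right)} = 0 - b = - b$)
$\left(P{\left(-6 \right)} + N{\left(-2,-9 \right)}\right) s{\left(5 \right)} = \left(\left(1 - -1\right) - -2\right) 5 = \left(\left(1 + 1\right) + 2\right) 5 = \left(2 + 2\right) 5 = 4 \cdot 5 = 20$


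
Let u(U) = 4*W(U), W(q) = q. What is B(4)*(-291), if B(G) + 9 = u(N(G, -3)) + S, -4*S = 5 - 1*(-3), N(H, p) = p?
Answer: 6693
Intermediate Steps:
u(U) = 4*U
S = -2 (S = -(5 - 1*(-3))/4 = -(5 + 3)/4 = -¼*8 = -2)
B(G) = -23 (B(G) = -9 + (4*(-3) - 2) = -9 + (-12 - 2) = -9 - 14 = -23)
B(4)*(-291) = -23*(-291) = 6693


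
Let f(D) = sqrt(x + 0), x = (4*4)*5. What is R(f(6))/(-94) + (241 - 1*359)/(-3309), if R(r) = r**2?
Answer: -126814/155523 ≈ -0.81540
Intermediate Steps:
x = 80 (x = 16*5 = 80)
f(D) = 4*sqrt(5) (f(D) = sqrt(80 + 0) = sqrt(80) = 4*sqrt(5))
R(f(6))/(-94) + (241 - 1*359)/(-3309) = (4*sqrt(5))**2/(-94) + (241 - 1*359)/(-3309) = 80*(-1/94) + (241 - 359)*(-1/3309) = -40/47 - 118*(-1/3309) = -40/47 + 118/3309 = -126814/155523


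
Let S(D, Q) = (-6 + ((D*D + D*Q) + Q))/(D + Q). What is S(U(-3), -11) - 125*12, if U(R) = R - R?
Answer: -16483/11 ≈ -1498.5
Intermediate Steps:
U(R) = 0
S(D, Q) = (-6 + Q + D**2 + D*Q)/(D + Q) (S(D, Q) = (-6 + ((D**2 + D*Q) + Q))/(D + Q) = (-6 + (Q + D**2 + D*Q))/(D + Q) = (-6 + Q + D**2 + D*Q)/(D + Q))
S(U(-3), -11) - 125*12 = (-6 - 11 + 0**2 + 0*(-11))/(0 - 11) - 125*12 = (-6 - 11 + 0 + 0)/(-11) - 1500 = -1/11*(-17) - 1500 = 17/11 - 1500 = -16483/11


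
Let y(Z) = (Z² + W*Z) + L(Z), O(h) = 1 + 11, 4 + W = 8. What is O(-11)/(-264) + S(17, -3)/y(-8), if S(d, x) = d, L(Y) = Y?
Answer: 175/264 ≈ 0.66288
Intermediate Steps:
W = 4 (W = -4 + 8 = 4)
O(h) = 12
y(Z) = Z² + 5*Z (y(Z) = (Z² + 4*Z) + Z = Z² + 5*Z)
O(-11)/(-264) + S(17, -3)/y(-8) = 12/(-264) + 17/((-8*(5 - 8))) = 12*(-1/264) + 17/((-8*(-3))) = -1/22 + 17/24 = 175/264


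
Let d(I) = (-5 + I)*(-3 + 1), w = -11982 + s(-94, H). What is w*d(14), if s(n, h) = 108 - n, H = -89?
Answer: 212040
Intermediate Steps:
w = -11780 (w = -11982 + (108 - 1*(-94)) = -11982 + (108 + 94) = -11982 + 202 = -11780)
d(I) = 10 - 2*I (d(I) = (-5 + I)*(-2) = 10 - 2*I)
w*d(14) = -11780*(10 - 2*14) = -11780*(10 - 28) = -11780*(-18) = 212040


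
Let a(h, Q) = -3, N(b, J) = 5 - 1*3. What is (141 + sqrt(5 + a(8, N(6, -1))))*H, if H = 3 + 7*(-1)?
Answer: -564 - 4*sqrt(2) ≈ -569.66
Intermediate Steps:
N(b, J) = 2 (N(b, J) = 5 - 3 = 2)
H = -4 (H = 3 - 7 = -4)
(141 + sqrt(5 + a(8, N(6, -1))))*H = (141 + sqrt(5 - 3))*(-4) = (141 + sqrt(2))*(-4) = -564 - 4*sqrt(2)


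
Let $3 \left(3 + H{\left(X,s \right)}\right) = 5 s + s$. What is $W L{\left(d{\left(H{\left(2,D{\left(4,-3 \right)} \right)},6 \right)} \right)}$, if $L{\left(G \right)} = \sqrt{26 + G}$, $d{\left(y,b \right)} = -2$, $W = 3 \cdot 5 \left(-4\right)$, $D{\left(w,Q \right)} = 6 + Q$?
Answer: $- 120 \sqrt{6} \approx -293.94$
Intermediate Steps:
$H{\left(X,s \right)} = -3 + 2 s$ ($H{\left(X,s \right)} = -3 + \frac{5 s + s}{3} = -3 + \frac{6 s}{3} = -3 + 2 s$)
$W = -60$ ($W = 15 \left(-4\right) = -60$)
$W L{\left(d{\left(H{\left(2,D{\left(4,-3 \right)} \right)},6 \right)} \right)} = - 60 \sqrt{26 - 2} = - 60 \sqrt{24} = - 60 \cdot 2 \sqrt{6} = - 120 \sqrt{6}$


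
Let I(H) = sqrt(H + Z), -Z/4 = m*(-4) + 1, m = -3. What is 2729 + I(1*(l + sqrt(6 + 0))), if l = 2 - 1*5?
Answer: 2729 + sqrt(-55 + sqrt(6)) ≈ 2729.0 + 7.2492*I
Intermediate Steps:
Z = -52 (Z = -4*(-3*(-4) + 1) = -4*(12 + 1) = -4*13 = -52)
l = -3 (l = 2 - 5 = -3)
I(H) = sqrt(-52 + H) (I(H) = sqrt(H - 52) = sqrt(-52 + H))
2729 + I(1*(l + sqrt(6 + 0))) = 2729 + sqrt(-52 + 1*(-3 + sqrt(6 + 0))) = 2729 + sqrt(-52 + 1*(-3 + sqrt(6))) = 2729 + sqrt(-52 + (-3 + sqrt(6))) = 2729 + sqrt(-55 + sqrt(6))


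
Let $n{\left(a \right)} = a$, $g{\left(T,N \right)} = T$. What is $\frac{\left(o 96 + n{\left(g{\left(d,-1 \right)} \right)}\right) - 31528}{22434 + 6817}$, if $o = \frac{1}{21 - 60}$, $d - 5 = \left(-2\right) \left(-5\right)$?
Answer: $- \frac{409701}{380263} \approx -1.0774$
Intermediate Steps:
$d = 15$ ($d = 5 - -10 = 5 + 10 = 15$)
$o = - \frac{1}{39}$ ($o = \frac{1}{-39} = - \frac{1}{39} \approx -0.025641$)
$\frac{\left(o 96 + n{\left(g{\left(d,-1 \right)} \right)}\right) - 31528}{22434 + 6817} = \frac{\left(\left(- \frac{1}{39}\right) 96 + 15\right) - 31528}{22434 + 6817} = \frac{\left(- \frac{32}{13} + 15\right) - 31528}{29251} = \left(\frac{163}{13} - 31528\right) \frac{1}{29251} = \left(- \frac{409701}{13}\right) \frac{1}{29251} = - \frac{409701}{380263}$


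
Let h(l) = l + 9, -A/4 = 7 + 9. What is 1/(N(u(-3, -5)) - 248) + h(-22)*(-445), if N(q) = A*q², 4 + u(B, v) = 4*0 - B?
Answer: 1804919/312 ≈ 5785.0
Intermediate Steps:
u(B, v) = -4 - B (u(B, v) = -4 + (4*0 - B) = -4 + (0 - B) = -4 - B)
A = -64 (A = -4*(7 + 9) = -4*16 = -64)
N(q) = -64*q²
h(l) = 9 + l
1/(N(u(-3, -5)) - 248) + h(-22)*(-445) = 1/(-64*(-4 - 1*(-3))² - 248) + (9 - 22)*(-445) = 1/(-64*(-4 + 3)² - 248) - 13*(-445) = 1/(-64*(-1)² - 248) + 5785 = 1/(-64*1 - 248) + 5785 = 1/(-64 - 248) + 5785 = 1/(-312) + 5785 = -1/312 + 5785 = 1804919/312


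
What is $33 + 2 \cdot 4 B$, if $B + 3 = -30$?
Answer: $-231$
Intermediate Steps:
$B = -33$ ($B = -3 - 30 = -33$)
$33 + 2 \cdot 4 B = 33 + 2 \cdot 4 \left(-33\right) = 33 + 8 \left(-33\right) = 33 - 264 = -231$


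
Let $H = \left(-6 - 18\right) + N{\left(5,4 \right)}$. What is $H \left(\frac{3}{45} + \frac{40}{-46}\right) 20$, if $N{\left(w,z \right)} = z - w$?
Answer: $\frac{27700}{69} \approx 401.45$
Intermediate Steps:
$H = -25$ ($H = \left(-6 - 18\right) + \left(4 - 5\right) = -24 + \left(4 - 5\right) = -24 - 1 = -25$)
$H \left(\frac{3}{45} + \frac{40}{-46}\right) 20 = - 25 \left(\frac{3}{45} + \frac{40}{-46}\right) 20 = - 25 \left(3 \cdot \frac{1}{45} + 40 \left(- \frac{1}{46}\right)\right) 20 = - 25 \left(\frac{1}{15} - \frac{20}{23}\right) 20 = \left(-25\right) \left(- \frac{277}{345}\right) 20 = \frac{1385}{69} \cdot 20 = \frac{27700}{69}$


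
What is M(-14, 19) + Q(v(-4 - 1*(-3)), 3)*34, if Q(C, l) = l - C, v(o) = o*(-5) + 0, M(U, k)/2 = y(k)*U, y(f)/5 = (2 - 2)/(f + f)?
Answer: -68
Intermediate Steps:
y(f) = 0 (y(f) = 5*((2 - 2)/(f + f)) = 5*(0/((2*f))) = 5*(0*(1/(2*f))) = 5*0 = 0)
M(U, k) = 0 (M(U, k) = 2*(0*U) = 2*0 = 0)
v(o) = -5*o (v(o) = -5*o + 0 = -5*o)
M(-14, 19) + Q(v(-4 - 1*(-3)), 3)*34 = 0 + (3 - (-5)*(-4 - 1*(-3)))*34 = 0 + (3 - (-5)*(-4 + 3))*34 = 0 + (3 - (-5)*(-1))*34 = 0 + (3 - 1*5)*34 = 0 + (3 - 5)*34 = 0 - 2*34 = 0 - 68 = -68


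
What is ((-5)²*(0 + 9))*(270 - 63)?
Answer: 46575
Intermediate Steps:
((-5)²*(0 + 9))*(270 - 63) = (25*9)*207 = 225*207 = 46575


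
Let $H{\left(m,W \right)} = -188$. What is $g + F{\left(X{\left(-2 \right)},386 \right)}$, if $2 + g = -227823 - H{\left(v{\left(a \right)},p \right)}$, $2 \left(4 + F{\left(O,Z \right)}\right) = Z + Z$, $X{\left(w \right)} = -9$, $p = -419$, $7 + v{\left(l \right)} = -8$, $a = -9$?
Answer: $-227255$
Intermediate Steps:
$v{\left(l \right)} = -15$ ($v{\left(l \right)} = -7 - 8 = -15$)
$F{\left(O,Z \right)} = -4 + Z$ ($F{\left(O,Z \right)} = -4 + \frac{Z + Z}{2} = -4 + \frac{2 Z}{2} = -4 + Z$)
$g = -227637$ ($g = -2 - 227635 = -227637$)
$g + F{\left(X{\left(-2 \right)},386 \right)} = -227637 + \left(-4 + 386\right) = -227637 + 382 = -227255$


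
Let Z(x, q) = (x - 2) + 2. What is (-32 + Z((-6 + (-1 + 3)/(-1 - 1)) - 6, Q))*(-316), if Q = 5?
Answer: 14220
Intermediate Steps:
Z(x, q) = x (Z(x, q) = (-2 + x) + 2 = x)
(-32 + Z((-6 + (-1 + 3)/(-1 - 1)) - 6, Q))*(-316) = (-32 + ((-6 + (-1 + 3)/(-1 - 1)) - 6))*(-316) = (-32 + ((-6 + 2/(-2)) - 6))*(-316) = (-32 + ((-6 + 2*(-½)) - 6))*(-316) = (-32 + ((-6 - 1) - 6))*(-316) = (-32 + (-7 - 6))*(-316) = (-32 - 13)*(-316) = -45*(-316) = 14220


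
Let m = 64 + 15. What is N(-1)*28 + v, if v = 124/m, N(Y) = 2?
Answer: 4548/79 ≈ 57.570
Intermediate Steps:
m = 79
v = 124/79 ≈ 1.5696
N(-1)*28 + v = 2*28 + 124/79 = 56 + 124/79 = 4548/79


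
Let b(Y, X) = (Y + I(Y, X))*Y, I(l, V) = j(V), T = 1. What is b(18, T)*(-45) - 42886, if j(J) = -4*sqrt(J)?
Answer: -54226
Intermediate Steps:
I(l, V) = -4*sqrt(V)
b(Y, X) = Y*(Y - 4*sqrt(X)) (b(Y, X) = (Y - 4*sqrt(X))*Y = Y*(Y - 4*sqrt(X)))
b(18, T)*(-45) - 42886 = (18*(18 - 4*sqrt(1)))*(-45) - 42886 = (18*(18 - 4*1))*(-45) - 42886 = (18*(18 - 4))*(-45) - 42886 = (18*14)*(-45) - 42886 = 252*(-45) - 42886 = -11340 - 42886 = -54226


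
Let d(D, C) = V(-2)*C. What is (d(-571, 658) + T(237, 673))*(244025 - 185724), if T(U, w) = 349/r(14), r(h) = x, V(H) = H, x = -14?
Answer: -1094484673/14 ≈ -7.8178e+7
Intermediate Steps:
r(h) = -14
d(D, C) = -2*C
T(U, w) = -349/14 (T(U, w) = 349/(-14) = 349*(-1/14) = -349/14)
(d(-571, 658) + T(237, 673))*(244025 - 185724) = (-2*658 - 349/14)*(244025 - 185724) = (-1316 - 349/14)*58301 = -18773/14*58301 = -1094484673/14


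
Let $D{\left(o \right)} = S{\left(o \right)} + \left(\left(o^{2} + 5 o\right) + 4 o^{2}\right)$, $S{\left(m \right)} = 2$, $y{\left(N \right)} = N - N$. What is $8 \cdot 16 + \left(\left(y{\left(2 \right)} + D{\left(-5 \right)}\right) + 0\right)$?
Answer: $230$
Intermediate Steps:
$y{\left(N \right)} = 0$
$D{\left(o \right)} = 2 + 5 o + 5 o^{2}$ ($D{\left(o \right)} = 2 + \left(\left(o^{2} + 5 o\right) + 4 o^{2}\right) = 2 + \left(5 o + 5 o^{2}\right) = 2 + 5 o + 5 o^{2}$)
$8 \cdot 16 + \left(\left(y{\left(2 \right)} + D{\left(-5 \right)}\right) + 0\right) = 8 \cdot 16 + \left(\left(0 + \left(2 + 5 \left(-5\right) + 5 \left(-5\right)^{2}\right)\right) + 0\right) = 128 + \left(\left(0 + \left(2 - 25 + 5 \cdot 25\right)\right) + 0\right) = 128 + \left(\left(0 + \left(2 - 25 + 125\right)\right) + 0\right) = 128 + \left(\left(0 + 102\right) + 0\right) = 128 + \left(102 + 0\right) = 128 + 102 = 230$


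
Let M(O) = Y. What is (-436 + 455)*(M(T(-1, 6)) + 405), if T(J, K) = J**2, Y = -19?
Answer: 7334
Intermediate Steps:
M(O) = -19
(-436 + 455)*(M(T(-1, 6)) + 405) = (-436 + 455)*(-19 + 405) = 19*386 = 7334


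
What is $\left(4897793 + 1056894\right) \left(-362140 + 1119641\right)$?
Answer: $4510681357187$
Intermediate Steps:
$\left(4897793 + 1056894\right) \left(-362140 + 1119641\right) = 5954687 \cdot 757501 = 4510681357187$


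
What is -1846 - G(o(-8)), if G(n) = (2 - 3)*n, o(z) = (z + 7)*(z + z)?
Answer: -1830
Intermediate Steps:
o(z) = 2*z*(7 + z) (o(z) = (7 + z)*(2*z) = 2*z*(7 + z))
G(n) = -n
-1846 - G(o(-8)) = -1846 - (-1)*2*(-8)*(7 - 8) = -1846 - (-1)*2*(-8)*(-1) = -1846 - (-1)*16 = -1846 - 1*(-16) = -1846 + 16 = -1830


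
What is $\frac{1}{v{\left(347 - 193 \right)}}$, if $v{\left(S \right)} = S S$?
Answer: $\frac{1}{23716} \approx 4.2166 \cdot 10^{-5}$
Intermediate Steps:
$v{\left(S \right)} = S^{2}$
$\frac{1}{v{\left(347 - 193 \right)}} = \frac{1}{\left(347 - 193\right)^{2}} = \frac{1}{154^{2}} = \frac{1}{23716}$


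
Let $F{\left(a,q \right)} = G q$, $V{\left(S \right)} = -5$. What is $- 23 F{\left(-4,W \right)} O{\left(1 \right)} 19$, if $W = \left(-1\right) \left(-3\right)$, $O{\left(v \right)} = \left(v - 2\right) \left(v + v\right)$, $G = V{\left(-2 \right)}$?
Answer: $-13110$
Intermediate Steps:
$G = -5$
$O{\left(v \right)} = 2 v \left(-2 + v\right)$ ($O{\left(v \right)} = \left(-2 + v\right) 2 v = 2 v \left(-2 + v\right)$)
$W = 3$
$F{\left(a,q \right)} = - 5 q$
$- 23 F{\left(-4,W \right)} O{\left(1 \right)} 19 = - 23 \left(-5\right) 3 \cdot 2 \cdot 1 \left(-2 + 1\right) 19 = - 23 \left(- 15 \cdot 2 \cdot 1 \left(-1\right)\right) 19 = - 23 \left(\left(-15\right) \left(-2\right)\right) 19 = \left(-23\right) 30 \cdot 19 = \left(-690\right) 19 = -13110$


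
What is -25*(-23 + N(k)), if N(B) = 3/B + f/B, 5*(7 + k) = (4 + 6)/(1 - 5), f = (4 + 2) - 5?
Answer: 1765/3 ≈ 588.33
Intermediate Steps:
f = 1 (f = 6 - 5 = 1)
k = -15/2 (k = -7 + ((4 + 6)/(1 - 5))/5 = -7 + (10/(-4))/5 = -7 + (10*(-¼))/5 = -7 + (⅕)*(-5/2) = -7 - ½ = -15/2 ≈ -7.5000)
N(B) = 4/B (N(B) = 3/B + 1/B = 4/B)
-25*(-23 + N(k)) = -25*(-23 + 4/(-15/2)) = -25*(-23 + 4*(-2/15)) = -25*(-23 - 8/15) = -25*(-353/15) = 1765/3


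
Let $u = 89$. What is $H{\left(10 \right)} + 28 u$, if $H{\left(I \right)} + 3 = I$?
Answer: $2499$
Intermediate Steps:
$H{\left(I \right)} = -3 + I$
$H{\left(10 \right)} + 28 u = \left(-3 + 10\right) + 28 \cdot 89 = 7 + 2492 = 2499$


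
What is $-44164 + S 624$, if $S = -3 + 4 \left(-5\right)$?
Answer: $-58516$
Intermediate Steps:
$S = -23$ ($S = -3 - 20 = -23$)
$-44164 + S 624 = -44164 - 14352 = -58516$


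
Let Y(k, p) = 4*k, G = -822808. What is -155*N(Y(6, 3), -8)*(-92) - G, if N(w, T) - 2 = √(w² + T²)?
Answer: 851328 + 114080*√10 ≈ 1.2121e+6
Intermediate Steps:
N(w, T) = 2 + √(T² + w²) (N(w, T) = 2 + √(w² + T²) = 2 + √(T² + w²))
-155*N(Y(6, 3), -8)*(-92) - G = -155*(2 + √((-8)² + (4*6)²))*(-92) - 1*(-822808) = -155*(2 + √(64 + 24²))*(-92) + 822808 = -155*(2 + √(64 + 576))*(-92) + 822808 = -155*(2 + √640)*(-92) + 822808 = -155*(2 + 8*√10)*(-92) + 822808 = (-310 - 1240*√10)*(-92) + 822808 = (28520 + 114080*√10) + 822808 = 851328 + 114080*√10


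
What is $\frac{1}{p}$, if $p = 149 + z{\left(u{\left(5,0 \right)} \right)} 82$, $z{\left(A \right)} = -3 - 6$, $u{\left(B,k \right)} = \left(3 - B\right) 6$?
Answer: $- \frac{1}{589} \approx -0.0016978$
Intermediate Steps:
$u{\left(B,k \right)} = 18 - 6 B$
$z{\left(A \right)} = -9$
$p = -589$ ($p = 149 - 738 = -589$)
$\frac{1}{p} = \frac{1}{-589} = - \frac{1}{589}$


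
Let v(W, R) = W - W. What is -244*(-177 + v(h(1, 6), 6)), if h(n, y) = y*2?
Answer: 43188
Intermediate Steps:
h(n, y) = 2*y
v(W, R) = 0
-244*(-177 + v(h(1, 6), 6)) = -244*(-177 + 0) = -244*(-177) = 43188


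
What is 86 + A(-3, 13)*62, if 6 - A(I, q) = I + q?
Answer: -162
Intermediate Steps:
A(I, q) = 6 - I - q (A(I, q) = 6 - (I + q) = 6 + (-I - q) = 6 - I - q)
86 + A(-3, 13)*62 = 86 + (6 - 1*(-3) - 1*13)*62 = 86 + (6 + 3 - 13)*62 = 86 - 4*62 = 86 - 248 = -162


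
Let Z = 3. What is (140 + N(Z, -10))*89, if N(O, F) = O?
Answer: 12727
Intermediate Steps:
(140 + N(Z, -10))*89 = (140 + 3)*89 = 143*89 = 12727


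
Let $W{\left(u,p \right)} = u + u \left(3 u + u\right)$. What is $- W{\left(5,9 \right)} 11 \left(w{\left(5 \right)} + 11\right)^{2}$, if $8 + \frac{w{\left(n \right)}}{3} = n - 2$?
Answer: $-18480$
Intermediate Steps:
$w{\left(n \right)} = -30 + 3 n$ ($w{\left(n \right)} = -24 + 3 \left(n - 2\right) = -24 + 3 \left(-2 + n\right) = -24 + \left(-6 + 3 n\right) = -30 + 3 n$)
$W{\left(u,p \right)} = u + 4 u^{2}$ ($W{\left(u,p \right)} = u + u 4 u = u + 4 u^{2}$)
$- W{\left(5,9 \right)} 11 \left(w{\left(5 \right)} + 11\right)^{2} = - 5 \left(1 + 4 \cdot 5\right) 11 \left(\left(-30 + 3 \cdot 5\right) + 11\right)^{2} = - 5 \left(1 + 20\right) 11 \left(\left(-30 + 15\right) + 11\right)^{2} = - 5 \cdot 21 \cdot 11 \left(-15 + 11\right)^{2} = \left(-1\right) 105 \cdot 11 \left(-4\right)^{2} = \left(-105\right) 11 \cdot 16 = \left(-1155\right) 16 = -18480$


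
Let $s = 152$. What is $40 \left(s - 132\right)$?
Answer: $800$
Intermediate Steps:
$40 \left(s - 132\right) = 40 \left(152 - 132\right) = 40 \cdot 20 = 800$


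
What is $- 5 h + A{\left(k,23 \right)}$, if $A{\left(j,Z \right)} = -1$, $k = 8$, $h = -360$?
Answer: $1799$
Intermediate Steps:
$- 5 h + A{\left(k,23 \right)} = \left(-5\right) \left(-360\right) - 1 = 1800 - 1 = 1799$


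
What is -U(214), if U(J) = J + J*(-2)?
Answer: 214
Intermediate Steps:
U(J) = -J (U(J) = J - 2*J = -J)
-U(214) = -(-1)*214 = -1*(-214) = 214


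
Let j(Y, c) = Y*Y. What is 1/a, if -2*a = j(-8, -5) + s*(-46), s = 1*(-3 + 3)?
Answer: -1/32 ≈ -0.031250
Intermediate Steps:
s = 0 (s = 1*0 = 0)
j(Y, c) = Y²
a = -32 (a = -((-8)² + 0*(-46))/2 = -(64 + 0)/2 = -½*64 = -32)
1/a = 1/(-32) = -1/32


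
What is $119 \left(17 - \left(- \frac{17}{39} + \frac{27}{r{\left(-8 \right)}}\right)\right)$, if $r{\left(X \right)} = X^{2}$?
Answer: $\frac{5053573}{2496} \approx 2024.7$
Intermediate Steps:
$119 \left(17 - \left(- \frac{17}{39} + \frac{27}{r{\left(-8 \right)}}\right)\right) = 119 \left(17 - \left(- \frac{17}{39} + \frac{27}{64}\right)\right) = 119 \left(17 + \left(\left(-27\right) \frac{1}{64} + \frac{17}{39}\right)\right) = 119 \left(17 + \left(- \frac{27}{64} + \frac{17}{39}\right)\right) = 119 \left(17 + \frac{35}{2496}\right) = 119 \cdot \frac{42467}{2496} = \frac{5053573}{2496}$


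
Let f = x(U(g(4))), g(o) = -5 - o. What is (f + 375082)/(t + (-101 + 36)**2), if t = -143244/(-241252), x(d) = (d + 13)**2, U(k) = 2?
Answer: 22635891091/254858236 ≈ 88.818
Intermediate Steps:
x(d) = (13 + d)**2
f = 225 (f = (13 + 2)**2 = 15**2 = 225)
t = 35811/60313 (t = -143244*(-1/241252) = 35811/60313 ≈ 0.59375)
(f + 375082)/(t + (-101 + 36)**2) = (225 + 375082)/(35811/60313 + (-101 + 36)**2) = 375307/(35811/60313 + (-65)**2) = 375307/(35811/60313 + 4225) = 375307/(254858236/60313) = 375307*(60313/254858236) = 22635891091/254858236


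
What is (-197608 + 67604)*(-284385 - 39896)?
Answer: 42157827124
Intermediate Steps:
(-197608 + 67604)*(-284385 - 39896) = -130004*(-324281) = 42157827124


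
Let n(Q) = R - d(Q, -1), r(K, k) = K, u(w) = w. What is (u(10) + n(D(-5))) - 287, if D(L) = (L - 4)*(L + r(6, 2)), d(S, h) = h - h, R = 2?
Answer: -275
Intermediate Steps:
d(S, h) = 0
D(L) = (-4 + L)*(6 + L) (D(L) = (L - 4)*(L + 6) = (-4 + L)*(6 + L))
n(Q) = 2 (n(Q) = 2 - 1*0 = 2 + 0 = 2)
(u(10) + n(D(-5))) - 287 = (10 + 2) - 287 = 12 - 287 = -275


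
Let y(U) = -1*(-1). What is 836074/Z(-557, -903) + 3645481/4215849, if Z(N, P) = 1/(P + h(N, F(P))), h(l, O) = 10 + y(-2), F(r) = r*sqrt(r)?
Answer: -3144087465603311/4215849 ≈ -7.4578e+8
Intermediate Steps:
F(r) = r**(3/2)
y(U) = 1
h(l, O) = 11 (h(l, O) = 10 + 1 = 11)
Z(N, P) = 1/(11 + P) (Z(N, P) = 1/(P + 11) = 1/(11 + P))
836074/Z(-557, -903) + 3645481/4215849 = 836074/(1/(11 - 903)) + 3645481/4215849 = 836074/(1/(-892)) + 3645481*(1/4215849) = 836074/(-1/892) + 3645481/4215849 = 836074*(-892) + 3645481/4215849 = -745778008 + 3645481/4215849 = -3144087465603311/4215849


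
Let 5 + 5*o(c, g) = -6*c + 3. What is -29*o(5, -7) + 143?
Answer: 1643/5 ≈ 328.60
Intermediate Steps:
o(c, g) = -2/5 - 6*c/5 (o(c, g) = -1 + (-6*c + 3)/5 = -1 + (3 - 6*c)/5 = -1 + (3/5 - 6*c/5) = -2/5 - 6*c/5)
-29*o(5, -7) + 143 = -29*(-2/5 - 6/5*5) + 143 = -29*(-2/5 - 6) + 143 = -29*(-32/5) + 143 = 928/5 + 143 = 1643/5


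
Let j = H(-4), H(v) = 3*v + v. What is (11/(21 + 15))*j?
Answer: -44/9 ≈ -4.8889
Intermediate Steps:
H(v) = 4*v
j = -16 (j = 4*(-4) = -16)
(11/(21 + 15))*j = (11/(21 + 15))*(-16) = (11/36)*(-16) = -44/9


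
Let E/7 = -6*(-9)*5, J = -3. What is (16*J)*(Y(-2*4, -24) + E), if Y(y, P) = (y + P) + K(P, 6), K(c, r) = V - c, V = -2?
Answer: -90240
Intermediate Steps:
K(c, r) = -2 - c
Y(y, P) = -2 + y (Y(y, P) = (y + P) + (-2 - P) = (P + y) + (-2 - P) = -2 + y)
E = 1890 (E = 7*(-6*(-9)*5) = 7*(54*5) = 7*270 = 1890)
(16*J)*(Y(-2*4, -24) + E) = (16*(-3))*((-2 - 2*4) + 1890) = -48*((-2 - 8) + 1890) = -48*(-10 + 1890) = -48*1880 = -90240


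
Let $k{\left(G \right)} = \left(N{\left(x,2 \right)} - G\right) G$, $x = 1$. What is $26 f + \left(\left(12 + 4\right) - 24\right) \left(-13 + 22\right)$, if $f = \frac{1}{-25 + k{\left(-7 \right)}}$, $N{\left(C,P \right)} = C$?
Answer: $- \frac{5858}{81} \approx -72.321$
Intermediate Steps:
$k{\left(G \right)} = G \left(1 - G\right)$ ($k{\left(G \right)} = \left(1 - G\right) G = G \left(1 - G\right)$)
$f = - \frac{1}{81}$ ($f = \frac{1}{-25 - 7 \left(1 - -7\right)} = \frac{1}{-25 - 7 \left(1 + 7\right)} = \frac{1}{-25 - 56} = \frac{1}{-81} = - \frac{1}{81} \approx -0.012346$)
$26 f + \left(\left(12 + 4\right) - 24\right) \left(-13 + 22\right) = 26 \left(- \frac{1}{81}\right) + \left(\left(12 + 4\right) - 24\right) \left(-13 + 22\right) = - \frac{26}{81} + \left(16 - 24\right) 9 = - \frac{26}{81} - 72 = - \frac{5858}{81}$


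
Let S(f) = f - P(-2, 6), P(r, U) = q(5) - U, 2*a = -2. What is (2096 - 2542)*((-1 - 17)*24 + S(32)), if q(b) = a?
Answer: 175278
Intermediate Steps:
a = -1 (a = (½)*(-2) = -1)
q(b) = -1
P(r, U) = -1 - U
S(f) = 7 + f (S(f) = f - (-1 - 1*6) = f - (-1 - 6) = f - 1*(-7) = f + 7 = 7 + f)
(2096 - 2542)*((-1 - 17)*24 + S(32)) = (2096 - 2542)*((-1 - 17)*24 + (7 + 32)) = -446*(-18*24 + 39) = -446*(-432 + 39) = -446*(-393) = 175278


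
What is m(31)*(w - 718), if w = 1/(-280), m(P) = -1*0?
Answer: 0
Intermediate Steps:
m(P) = 0
w = -1/280 ≈ -0.0035714
m(31)*(w - 718) = 0*(-1/280 - 718) = 0*(-201041/280) = 0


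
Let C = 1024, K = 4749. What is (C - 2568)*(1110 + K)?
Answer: -9046296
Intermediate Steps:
(C - 2568)*(1110 + K) = (1024 - 2568)*(1110 + 4749) = -1544*5859 = -9046296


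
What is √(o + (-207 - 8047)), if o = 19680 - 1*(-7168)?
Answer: 3*√2066 ≈ 136.36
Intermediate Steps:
o = 26848 (o = 19680 + 7168 = 26848)
√(o + (-207 - 8047)) = √(26848 + (-207 - 8047)) = √(26848 - 8254) = √18594 = 3*√2066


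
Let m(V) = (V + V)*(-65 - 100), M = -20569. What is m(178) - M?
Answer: -38171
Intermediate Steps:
m(V) = -330*V (m(V) = (2*V)*(-165) = -330*V)
m(178) - M = -330*178 - 1*(-20569) = -58740 + 20569 = -38171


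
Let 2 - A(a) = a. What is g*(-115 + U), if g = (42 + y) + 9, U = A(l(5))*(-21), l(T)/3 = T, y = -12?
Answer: 6162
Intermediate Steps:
l(T) = 3*T
A(a) = 2 - a
U = 273 (U = (2 - 3*5)*(-21) = (2 - 1*15)*(-21) = (2 - 15)*(-21) = -13*(-21) = 273)
g = 39 (g = (42 - 12) + 9 = 30 + 9 = 39)
g*(-115 + U) = 39*(-115 + 273) = 39*158 = 6162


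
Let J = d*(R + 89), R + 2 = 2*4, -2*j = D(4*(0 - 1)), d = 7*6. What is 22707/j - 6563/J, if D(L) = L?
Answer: 22646951/1995 ≈ 11352.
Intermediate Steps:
d = 42
j = 2 (j = -2*(0 - 1) = -2*(-1) = -1/2*(-4) = 2)
R = 6 (R = -2 + 2*4 = -2 + 8 = 6)
J = 3990 (J = 42*(6 + 89) = 42*95 = 3990)
22707/j - 6563/J = 22707/2 - 6563/3990 = 22646951/1995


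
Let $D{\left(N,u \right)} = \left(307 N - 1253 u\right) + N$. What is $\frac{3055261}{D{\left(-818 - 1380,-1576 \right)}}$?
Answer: $\frac{3055261}{1297744} \approx 2.3543$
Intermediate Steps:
$D{\left(N,u \right)} = - 1253 u + 308 N$ ($D{\left(N,u \right)} = \left(- 1253 u + 307 N\right) + N = - 1253 u + 308 N$)
$\frac{3055261}{D{\left(-818 - 1380,-1576 \right)}} = \frac{3055261}{\left(-1253\right) \left(-1576\right) + 308 \left(-818 - 1380\right)} = \frac{3055261}{1974728 + 308 \left(-818 - 1380\right)} = \frac{3055261}{1974728 + 308 \left(-2198\right)} = \frac{3055261}{1974728 - 676984} = \frac{3055261}{1297744}$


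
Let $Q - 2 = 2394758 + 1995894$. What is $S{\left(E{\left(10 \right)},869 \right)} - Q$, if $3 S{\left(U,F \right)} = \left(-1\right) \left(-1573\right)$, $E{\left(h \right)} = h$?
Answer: $- \frac{13170389}{3} \approx -4.3901 \cdot 10^{6}$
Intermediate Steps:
$S{\left(U,F \right)} = \frac{1573}{3}$ ($S{\left(U,F \right)} = \frac{\left(-1\right) \left(-1573\right)}{3} = \frac{1}{3} \cdot 1573 = \frac{1573}{3}$)
$Q = 4390654$ ($Q = 2 + \left(2394758 + 1995894\right) = 2 + 4390652 = 4390654$)
$S{\left(E{\left(10 \right)},869 \right)} - Q = \frac{1573}{3} - 4390654 = - \frac{13170389}{3}$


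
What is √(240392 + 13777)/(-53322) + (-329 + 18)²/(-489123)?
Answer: -96721/489123 - √28241/17774 ≈ -0.20720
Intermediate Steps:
√(240392 + 13777)/(-53322) + (-329 + 18)²/(-489123) = √254169*(-1/53322) + (-311)²*(-1/489123) = (3*√28241)*(-1/53322) + 96721*(-1/489123) = -√28241/17774 - 96721/489123 = -96721/489123 - √28241/17774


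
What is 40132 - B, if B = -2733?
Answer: 42865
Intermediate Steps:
40132 - B = 40132 - 1*(-2733) = 40132 + 2733 = 42865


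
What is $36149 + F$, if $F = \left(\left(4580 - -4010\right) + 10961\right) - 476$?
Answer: $55224$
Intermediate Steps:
$F = 19075$ ($F = \left(\left(4580 + 4010\right) + 10961\right) - 476 = \left(8590 + 10961\right) - 476 = 19551 - 476 = 19075$)
$36149 + F = 36149 + 19075 = 55224$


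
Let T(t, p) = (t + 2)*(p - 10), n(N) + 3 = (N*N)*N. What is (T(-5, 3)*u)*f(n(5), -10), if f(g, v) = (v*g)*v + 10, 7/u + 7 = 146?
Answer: 1794870/139 ≈ 12913.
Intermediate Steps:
u = 7/139 (u = 7/(-7 + 146) = 7/139 ≈ 0.050360)
n(N) = -3 + N**3 (n(N) = -3 + (N*N)*N = -3 + N**2*N = -3 + N**3)
T(t, p) = (-10 + p)*(2 + t) (T(t, p) = (2 + t)*(-10 + p) = (-10 + p)*(2 + t))
f(g, v) = 10 + g*v**2 (f(g, v) = (g*v)*v + 10 = g*v**2 + 10 = 10 + g*v**2)
(T(-5, 3)*u)*f(n(5), -10) = ((-20 - 10*(-5) + 2*3 + 3*(-5))*(7/139))*(10 + (-3 + 5**3)*(-10)**2) = ((-20 + 50 + 6 - 15)*(7/139))*(10 + (-3 + 125)*100) = (21*(7/139))*(10 + 122*100) = 147*(10 + 12200)/139 = (147/139)*12210 = 1794870/139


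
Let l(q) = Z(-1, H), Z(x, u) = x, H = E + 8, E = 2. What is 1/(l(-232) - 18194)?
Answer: -1/18195 ≈ -5.4960e-5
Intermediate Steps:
H = 10 (H = 2 + 8 = 10)
l(q) = -1
1/(l(-232) - 18194) = 1/(-1 - 18194) = 1/(-18195) = -1/18195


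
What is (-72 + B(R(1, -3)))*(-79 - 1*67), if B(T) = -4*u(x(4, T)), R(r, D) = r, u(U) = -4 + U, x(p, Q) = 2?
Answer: 9344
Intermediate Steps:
B(T) = 8 (B(T) = -4*(-4 + 2) = -4*(-2) = 8)
(-72 + B(R(1, -3)))*(-79 - 1*67) = (-72 + 8)*(-79 - 1*67) = -64*(-79 - 67) = -64*(-146) = 9344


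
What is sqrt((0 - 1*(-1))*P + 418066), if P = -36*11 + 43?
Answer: sqrt(417713) ≈ 646.31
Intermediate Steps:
P = -353 (P = -396 + 43 = -353)
sqrt((0 - 1*(-1))*P + 418066) = sqrt((0 - 1*(-1))*(-353) + 418066) = sqrt((0 + 1)*(-353) + 418066) = sqrt(1*(-353) + 418066) = sqrt(-353 + 418066) = sqrt(417713)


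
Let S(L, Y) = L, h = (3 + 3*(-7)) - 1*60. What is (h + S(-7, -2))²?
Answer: 7225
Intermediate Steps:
h = -78 (h = (3 - 21) - 60 = -18 - 60 = -78)
(h + S(-7, -2))² = (-78 - 7)² = (-85)² = 7225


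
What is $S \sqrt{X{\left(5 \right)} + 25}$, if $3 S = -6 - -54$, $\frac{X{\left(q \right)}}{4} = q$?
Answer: $48 \sqrt{5} \approx 107.33$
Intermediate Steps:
$X{\left(q \right)} = 4 q$
$S = 16$ ($S = \frac{-6 - -54}{3} = \frac{-6 + 54}{3} = \frac{1}{3} \cdot 48 = 16$)
$S \sqrt{X{\left(5 \right)} + 25} = 16 \sqrt{4 \cdot 5 + 25} = 16 \sqrt{20 + 25} = 16 \sqrt{45} = 16 \cdot 3 \sqrt{5} = 48 \sqrt{5}$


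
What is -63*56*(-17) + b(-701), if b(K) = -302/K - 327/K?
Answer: 42043805/701 ≈ 59977.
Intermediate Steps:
b(K) = -629/K
-63*56*(-17) + b(-701) = -63*56*(-17) - 629/(-701) = -3528*(-17) - 629*(-1/701) = 59976 + 629/701 = 42043805/701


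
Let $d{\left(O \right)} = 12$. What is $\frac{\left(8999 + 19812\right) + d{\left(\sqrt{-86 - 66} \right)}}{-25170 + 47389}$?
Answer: $\frac{28823}{22219} \approx 1.2972$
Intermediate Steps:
$\frac{\left(8999 + 19812\right) + d{\left(\sqrt{-86 - 66} \right)}}{-25170 + 47389} = \frac{\left(8999 + 19812\right) + 12}{-25170 + 47389} = \frac{28811 + 12}{22219} = 28823 \cdot \frac{1}{22219} = \frac{28823}{22219}$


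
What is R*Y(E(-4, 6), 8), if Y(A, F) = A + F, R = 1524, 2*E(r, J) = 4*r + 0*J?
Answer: 0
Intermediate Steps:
E(r, J) = 2*r (E(r, J) = (4*r + 0*J)/2 = (4*r + 0)/2 = (4*r)/2 = 2*r)
R*Y(E(-4, 6), 8) = 1524*(2*(-4) + 8) = 1524*(-8 + 8) = 1524*0 = 0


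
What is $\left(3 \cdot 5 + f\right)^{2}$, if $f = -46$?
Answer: $961$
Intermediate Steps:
$\left(3 \cdot 5 + f\right)^{2} = \left(3 \cdot 5 - 46\right)^{2} = \left(15 - 46\right)^{2} = \left(-31\right)^{2} = 961$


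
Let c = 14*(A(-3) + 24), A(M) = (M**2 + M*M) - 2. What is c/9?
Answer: 560/9 ≈ 62.222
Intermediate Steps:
A(M) = -2 + 2*M**2 (A(M) = (M**2 + M**2) - 2 = 2*M**2 - 2 = -2 + 2*M**2)
c = 560 (c = 14*((-2 + 2*(-3)**2) + 24) = 14*((-2 + 2*9) + 24) = 14*((-2 + 18) + 24) = 14*(16 + 24) = 14*40 = 560)
c/9 = 560/9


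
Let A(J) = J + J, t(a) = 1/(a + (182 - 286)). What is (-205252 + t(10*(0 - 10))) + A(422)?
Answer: -41699233/204 ≈ -2.0441e+5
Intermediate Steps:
t(a) = 1/(-104 + a) (t(a) = 1/(a - 104) = 1/(-104 + a))
A(J) = 2*J
(-205252 + t(10*(0 - 10))) + A(422) = (-205252 + 1/(-104 + 10*(0 - 10))) + 2*422 = (-205252 + 1/(-104 + 10*(-10))) + 844 = (-205252 + 1/(-104 - 100)) + 844 = (-205252 + 1/(-204)) + 844 = (-205252 - 1/204) + 844 = -41871409/204 + 844 = -41699233/204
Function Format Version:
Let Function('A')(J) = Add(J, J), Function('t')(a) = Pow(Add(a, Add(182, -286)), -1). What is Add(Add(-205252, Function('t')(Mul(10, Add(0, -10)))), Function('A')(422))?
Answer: Rational(-41699233, 204) ≈ -2.0441e+5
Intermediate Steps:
Function('t')(a) = Pow(Add(-104, a), -1) (Function('t')(a) = Pow(Add(a, -104), -1) = Pow(Add(-104, a), -1))
Function('A')(J) = Mul(2, J)
Add(Add(-205252, Function('t')(Mul(10, Add(0, -10)))), Function('A')(422)) = Add(Add(-205252, Pow(Add(-104, Mul(10, Add(0, -10))), -1)), Mul(2, 422)) = Add(Add(-205252, Pow(Add(-104, Mul(10, -10)), -1)), 844) = Add(Add(-205252, Pow(Add(-104, -100), -1)), 844) = Add(Add(-205252, Pow(-204, -1)), 844) = Add(Add(-205252, Rational(-1, 204)), 844) = Add(Rational(-41871409, 204), 844) = Rational(-41699233, 204)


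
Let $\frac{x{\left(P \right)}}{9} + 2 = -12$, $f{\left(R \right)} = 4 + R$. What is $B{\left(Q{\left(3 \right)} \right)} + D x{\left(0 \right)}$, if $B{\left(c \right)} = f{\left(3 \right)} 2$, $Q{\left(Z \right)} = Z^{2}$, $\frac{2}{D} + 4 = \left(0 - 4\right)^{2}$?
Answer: $-7$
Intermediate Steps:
$x{\left(P \right)} = -126$ ($x{\left(P \right)} = -18 + 9 \left(-12\right) = -18 - 108 = -126$)
$D = \frac{1}{6}$ ($D = \frac{2}{-4 + \left(0 - 4\right)^{2}} = \frac{2}{-4 + \left(-4\right)^{2}} = \frac{2}{-4 + 16} = \frac{2}{12} = 2 \cdot \frac{1}{12} = \frac{1}{6} \approx 0.16667$)
$B{\left(c \right)} = 14$ ($B{\left(c \right)} = \left(4 + 3\right) 2 = 7 \cdot 2 = 14$)
$B{\left(Q{\left(3 \right)} \right)} + D x{\left(0 \right)} = 14 + \frac{1}{6} \left(-126\right) = 14 - 21 = -7$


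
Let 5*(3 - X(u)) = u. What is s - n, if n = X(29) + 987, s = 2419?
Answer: 7174/5 ≈ 1434.8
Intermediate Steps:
X(u) = 3 - u/5
n = 4921/5 (n = (3 - ⅕*29) + 987 = (3 - 29/5) + 987 = -14/5 + 987 = 4921/5 ≈ 984.20)
s - n = 2419 - 1*4921/5 = 2419 - 4921/5 = 7174/5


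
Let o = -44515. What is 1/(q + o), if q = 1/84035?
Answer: -84035/3740818024 ≈ -2.2464e-5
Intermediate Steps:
q = 1/84035 ≈ 1.1900e-5
1/(q + o) = 1/(1/84035 - 44515) = 1/(-3740818024/84035) = -84035/3740818024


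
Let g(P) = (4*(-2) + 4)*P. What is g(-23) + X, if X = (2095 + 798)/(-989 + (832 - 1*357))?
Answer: 44395/514 ≈ 86.372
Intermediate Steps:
g(P) = -4*P (g(P) = (-8 + 4)*P = -4*P)
X = -2893/514 (X = 2893/(-989 + (832 - 357)) = 2893/(-989 + 475) = 2893/(-514) = 2893*(-1/514) = -2893/514 ≈ -5.6284)
g(-23) + X = -4*(-23) - 2893/514 = 92 - 2893/514 = 44395/514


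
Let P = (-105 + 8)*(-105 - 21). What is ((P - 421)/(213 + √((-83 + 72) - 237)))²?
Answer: 139263601/(213 + 2*I*√62)² ≈ 3019.7 - 448.97*I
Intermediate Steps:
P = 12222 (P = -97*(-126) = 12222)
((P - 421)/(213 + √((-83 + 72) - 237)))² = ((12222 - 421)/(213 + √((-83 + 72) - 237)))² = (11801/(213 + √(-11 - 237)))² = (11801/(213 + √(-248)))² = (11801/(213 + 2*I*√62))² = 139263601/(213 + 2*I*√62)²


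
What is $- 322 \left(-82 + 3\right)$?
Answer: $25438$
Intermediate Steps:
$- 322 \left(-82 + 3\right) = \left(-322\right) \left(-79\right) = 25438$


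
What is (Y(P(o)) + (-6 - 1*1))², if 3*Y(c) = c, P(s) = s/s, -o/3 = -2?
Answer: 400/9 ≈ 44.444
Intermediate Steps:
o = 6 (o = -3*(-2) = 6)
P(s) = 1
Y(c) = c/3
(Y(P(o)) + (-6 - 1*1))² = ((⅓)*1 + (-6 - 1*1))² = (⅓ + (-6 - 1))² = (⅓ - 7)² = (-20/3)² = 400/9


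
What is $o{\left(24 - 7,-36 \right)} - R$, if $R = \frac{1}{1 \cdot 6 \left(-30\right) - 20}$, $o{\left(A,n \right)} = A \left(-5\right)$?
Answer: $- \frac{16999}{200} \approx -84.995$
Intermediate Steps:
$o{\left(A,n \right)} = - 5 A$
$R = - \frac{1}{200}$ ($R = \frac{1}{6 \left(-30\right) - 20} = \frac{1}{-180 - 20} = \frac{1}{-200} = - \frac{1}{200} \approx -0.005$)
$o{\left(24 - 7,-36 \right)} - R = - 5 \left(24 - 7\right) - - \frac{1}{200} = - 5 \left(24 - 7\right) + \frac{1}{200} = \left(-5\right) 17 + \frac{1}{200} = -85 + \frac{1}{200} = - \frac{16999}{200}$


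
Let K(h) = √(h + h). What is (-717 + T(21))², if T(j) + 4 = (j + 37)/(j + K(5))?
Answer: 95810711729/185761 + 35905828*√10/185761 ≈ 5.1639e+5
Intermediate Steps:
K(h) = √2*√h (K(h) = √(2*h) = √2*√h)
T(j) = -4 + (37 + j)/(j + √10) (T(j) = -4 + (j + 37)/(j + √2*√5) = -4 + (37 + j)/(j + √10))
(-717 + T(21))² = (-717 + (37 - 4*√10 - 3*21)/(21 + √10))² = (-717 + (37 - 4*√10 - 63)/(21 + √10))² = (-717 + (-26 - 4*√10)/(21 + √10))²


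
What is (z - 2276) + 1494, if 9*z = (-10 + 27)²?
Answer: -6749/9 ≈ -749.89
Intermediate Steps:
z = 289/9 (z = (-10 + 27)²/9 = (⅑)*17² = (⅑)*289 = 289/9 ≈ 32.111)
(z - 2276) + 1494 = (289/9 - 2276) + 1494 = -20195/9 + 1494 = -6749/9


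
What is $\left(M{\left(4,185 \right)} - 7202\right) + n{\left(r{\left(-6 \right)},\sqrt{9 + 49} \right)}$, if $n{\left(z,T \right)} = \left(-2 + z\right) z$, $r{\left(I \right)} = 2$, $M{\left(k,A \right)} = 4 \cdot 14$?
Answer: $-7146$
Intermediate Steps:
$M{\left(k,A \right)} = 56$
$n{\left(z,T \right)} = z \left(-2 + z\right)$
$\left(M{\left(4,185 \right)} - 7202\right) + n{\left(r{\left(-6 \right)},\sqrt{9 + 49} \right)} = \left(56 - 7202\right) + 2 \left(-2 + 2\right) = -7146 + 2 \cdot 0 = -7146 + 0 = -7146$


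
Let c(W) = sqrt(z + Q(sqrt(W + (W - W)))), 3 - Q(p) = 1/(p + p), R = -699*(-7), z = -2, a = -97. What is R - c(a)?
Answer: 4893 - sqrt(37636 + 194*I*sqrt(97))/194 ≈ 4892.0 - 0.025375*I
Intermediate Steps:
R = 4893
Q(p) = 3 - 1/(2*p) (Q(p) = 3 - 1/(p + p) = 3 - 1/(2*p))
c(W) = sqrt(1 - 1/(2*sqrt(W))) (c(W) = sqrt(-2 + (3 - 1/(2*sqrt(W + (W - W))))) = sqrt(-2 + (3 - 1/(2*sqrt(W + 0)))) = sqrt(-2 + (3 - 1/(2*sqrt(W)))) = sqrt(1 - 1/(2*sqrt(W))))
R - c(a) = 4893 - sqrt(4 - (-2)*I*sqrt(97)/97)/2 = 4893 - sqrt(4 + 2*I*sqrt(97)/97)/2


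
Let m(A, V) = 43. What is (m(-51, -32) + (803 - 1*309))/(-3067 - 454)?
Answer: -537/3521 ≈ -0.15251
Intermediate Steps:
(m(-51, -32) + (803 - 1*309))/(-3067 - 454) = (43 + (803 - 1*309))/(-3067 - 454) = (43 + (803 - 309))/(-3521) = (43 + 494)*(-1/3521) = 537*(-1/3521) = -537/3521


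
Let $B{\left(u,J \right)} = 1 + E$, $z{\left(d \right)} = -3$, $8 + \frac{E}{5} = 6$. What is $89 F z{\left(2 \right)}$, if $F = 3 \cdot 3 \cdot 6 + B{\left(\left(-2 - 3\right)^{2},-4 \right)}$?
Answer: $-12015$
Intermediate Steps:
$E = -10$ ($E = -40 + 5 \cdot 6 = -40 + 30 = -10$)
$B{\left(u,J \right)} = -9$ ($B{\left(u,J \right)} = 1 - 10 = -9$)
$F = 45$ ($F = 3 \cdot 3 \cdot 6 - 9 = 9 \cdot 6 - 9 = 54 - 9 = 45$)
$89 F z{\left(2 \right)} = 89 \cdot 45 \left(-3\right) = 89 \left(-135\right) = -12015$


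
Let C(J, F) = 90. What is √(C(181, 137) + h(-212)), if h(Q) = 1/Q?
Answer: √1011187/106 ≈ 9.4866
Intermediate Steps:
√(C(181, 137) + h(-212)) = √(90 + 1/(-212)) = √(90 - 1/212) = √(19079/212) = √1011187/106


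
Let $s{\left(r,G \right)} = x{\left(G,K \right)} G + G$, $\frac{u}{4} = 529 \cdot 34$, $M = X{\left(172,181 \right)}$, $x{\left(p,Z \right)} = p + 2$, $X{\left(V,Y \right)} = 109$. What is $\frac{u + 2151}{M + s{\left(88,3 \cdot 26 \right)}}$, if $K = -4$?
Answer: $\frac{74095}{6427} \approx 11.529$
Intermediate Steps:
$x{\left(p,Z \right)} = 2 + p$
$M = 109$
$u = 71944$ ($u = 4 \cdot 529 \cdot 34 = 4 \cdot 17986 = 71944$)
$s{\left(r,G \right)} = G + G \left(2 + G\right)$ ($s{\left(r,G \right)} = \left(2 + G\right) G + G = G \left(2 + G\right) + G = G + G \left(2 + G\right)$)
$\frac{u + 2151}{M + s{\left(88,3 \cdot 26 \right)}} = \frac{71944 + 2151}{109 + 3 \cdot 26 \left(3 + 3 \cdot 26\right)} = \frac{74095}{109 + 78 \left(3 + 78\right)} = \frac{74095}{109 + 78 \cdot 81} = \frac{74095}{109 + 6318} = \frac{74095}{6427}$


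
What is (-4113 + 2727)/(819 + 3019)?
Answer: -693/1919 ≈ -0.36113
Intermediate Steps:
(-4113 + 2727)/(819 + 3019) = -1386/3838 = -1386*1/3838 = -693/1919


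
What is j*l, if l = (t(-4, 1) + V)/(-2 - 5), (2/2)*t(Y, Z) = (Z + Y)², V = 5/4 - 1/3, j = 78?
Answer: -221/2 ≈ -110.50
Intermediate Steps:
V = 11/12 (V = 5*(¼) - 1*⅓ = 5/4 - ⅓ = 11/12 ≈ 0.91667)
t(Y, Z) = (Y + Z)² (t(Y, Z) = (Z + Y)² = (Y + Z)²)
l = -17/12 (l = ((-4 + 1)² + 11/12)/(-2 - 5) = ((-3)² + 11/12)/(-7) = (9 + 11/12)*(-⅐) = (119/12)*(-⅐) = -17/12 ≈ -1.4167)
j*l = 78*(-17/12) = -221/2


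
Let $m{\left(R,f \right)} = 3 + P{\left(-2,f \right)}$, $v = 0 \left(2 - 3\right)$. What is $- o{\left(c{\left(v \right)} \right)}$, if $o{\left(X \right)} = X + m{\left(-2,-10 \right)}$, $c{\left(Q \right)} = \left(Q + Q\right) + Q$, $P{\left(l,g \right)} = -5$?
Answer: $2$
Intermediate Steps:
$v = 0$ ($v = 0 \left(-1\right) = 0$)
$m{\left(R,f \right)} = -2$ ($m{\left(R,f \right)} = 3 - 5 = -2$)
$c{\left(Q \right)} = 3 Q$ ($c{\left(Q \right)} = 2 Q + Q = 3 Q$)
$o{\left(X \right)} = -2 + X$ ($o{\left(X \right)} = X - 2 = -2 + X$)
$- o{\left(c{\left(v \right)} \right)} = - (-2 + 3 \cdot 0) = - (-2 + 0) = \left(-1\right) \left(-2\right) = 2$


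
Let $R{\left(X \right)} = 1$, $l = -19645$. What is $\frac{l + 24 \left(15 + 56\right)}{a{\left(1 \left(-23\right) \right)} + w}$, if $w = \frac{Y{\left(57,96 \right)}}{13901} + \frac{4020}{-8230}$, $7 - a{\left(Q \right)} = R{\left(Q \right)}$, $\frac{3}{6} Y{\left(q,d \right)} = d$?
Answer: $- \frac{18659493013}{5746632} \approx -3247.0$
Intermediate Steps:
$Y{\left(q,d \right)} = 2 d$
$a{\left(Q \right)} = 6$ ($a{\left(Q \right)} = 7 - 1 = 6$)
$w = - \frac{5430186}{11440523}$ ($w = \frac{2 \cdot 96}{13901} + \frac{4020}{-8230} = 192 \cdot \frac{1}{13901} + 4020 \left(- \frac{1}{8230}\right) = \frac{192}{13901} - \frac{402}{823} = - \frac{5430186}{11440523} \approx -0.47464$)
$\frac{l + 24 \left(15 + 56\right)}{a{\left(1 \left(-23\right) \right)} + w} = \frac{-19645 + 24 \left(15 + 56\right)}{6 - \frac{5430186}{11440523}} = \frac{-19645 + 24 \cdot 71}{\frac{63212952}{11440523}} = \left(-19645 + 1704\right) \frac{11440523}{63212952} = \left(-17941\right) \frac{11440523}{63212952} = - \frac{18659493013}{5746632}$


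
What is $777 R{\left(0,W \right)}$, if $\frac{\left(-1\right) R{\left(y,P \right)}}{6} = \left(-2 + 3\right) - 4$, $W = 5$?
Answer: $13986$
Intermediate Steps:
$R{\left(y,P \right)} = 18$ ($R{\left(y,P \right)} = - 6 \left(\left(-2 + 3\right) - 4\right) = - 6 \left(1 - 4\right) = \left(-6\right) \left(-3\right) = 18$)
$777 R{\left(0,W \right)} = 777 \cdot 18 = 13986$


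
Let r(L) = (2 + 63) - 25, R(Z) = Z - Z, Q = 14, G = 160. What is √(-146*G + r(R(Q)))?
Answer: 2*I*√5830 ≈ 152.71*I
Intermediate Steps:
R(Z) = 0
r(L) = 40 (r(L) = 65 - 25 = 40)
√(-146*G + r(R(Q))) = √(-146*160 + 40) = √(-23360 + 40) = √(-23320) = 2*I*√5830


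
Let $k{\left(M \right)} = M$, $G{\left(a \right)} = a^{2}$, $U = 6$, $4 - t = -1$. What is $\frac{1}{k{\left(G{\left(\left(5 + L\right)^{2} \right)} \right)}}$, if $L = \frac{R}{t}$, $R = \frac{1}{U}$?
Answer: $\frac{810000}{519885601} \approx 0.001558$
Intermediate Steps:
$t = 5$ ($t = 4 - -1 = 4 + 1 = 5$)
$R = \frac{1}{6} \approx 0.16667$
$L = \frac{1}{30}$ ($L = \frac{1}{6 \cdot 5} = \frac{1}{6} \cdot \frac{1}{5} = \frac{1}{30} \approx 0.033333$)
$\frac{1}{k{\left(G{\left(\left(5 + L\right)^{2} \right)} \right)}} = \frac{1}{\left(\left(5 + \frac{1}{30}\right)^{2}\right)^{2}} = \frac{1}{\left(\left(\frac{151}{30}\right)^{2}\right)^{2}} = \frac{1}{\left(\frac{22801}{900}\right)^{2}} = \frac{1}{\frac{519885601}{810000}} = \frac{810000}{519885601}$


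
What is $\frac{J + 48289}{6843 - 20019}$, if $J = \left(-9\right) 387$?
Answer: $- \frac{22403}{6588} \approx -3.4006$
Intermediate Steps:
$J = -3483$
$\frac{J + 48289}{6843 - 20019} = \frac{-3483 + 48289}{6843 - 20019} = \frac{44806}{-13176} = 44806 \left(- \frac{1}{13176}\right) = - \frac{22403}{6588}$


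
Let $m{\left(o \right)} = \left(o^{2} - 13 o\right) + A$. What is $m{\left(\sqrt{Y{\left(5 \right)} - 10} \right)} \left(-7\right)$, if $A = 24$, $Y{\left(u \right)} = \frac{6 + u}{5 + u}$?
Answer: $- \frac{1057}{10} + \frac{91 i \sqrt{890}}{10} \approx -105.7 + 271.48 i$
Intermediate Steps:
$Y{\left(u \right)} = \frac{6 + u}{5 + u}$
$m{\left(o \right)} = 24 + o^{2} - 13 o$ ($m{\left(o \right)} = \left(o^{2} - 13 o\right) + 24 = 24 + o^{2} - 13 o$)
$m{\left(\sqrt{Y{\left(5 \right)} - 10} \right)} \left(-7\right) = \left(24 + \left(\sqrt{\frac{6 + 5}{5 + 5} - 10}\right)^{2} - 13 \sqrt{\frac{6 + 5}{5 + 5} - 10}\right) \left(-7\right) = \left(24 + \left(\sqrt{\frac{1}{10} \cdot 11 - 10}\right)^{2} - 13 \sqrt{\frac{1}{10} \cdot 11 - 10}\right) \left(-7\right) = \left(24 + \left(\sqrt{\frac{11}{10} - 10}\right)^{2} - 13 \sqrt{\frac{11}{10} - 10}\right) \left(-7\right) = \left(24 + \left(\sqrt{- \frac{89}{10}}\right)^{2} - 13 \sqrt{- \frac{89}{10}}\right) \left(-7\right) = \left(24 + \left(\frac{i \sqrt{890}}{10}\right)^{2} - 13 \frac{i \sqrt{890}}{10}\right) \left(-7\right) = \left(24 - \frac{89}{10} - \frac{13 i \sqrt{890}}{10}\right) \left(-7\right) = \left(\frac{151}{10} - \frac{13 i \sqrt{890}}{10}\right) \left(-7\right) = - \frac{1057}{10} + \frac{91 i \sqrt{890}}{10}$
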